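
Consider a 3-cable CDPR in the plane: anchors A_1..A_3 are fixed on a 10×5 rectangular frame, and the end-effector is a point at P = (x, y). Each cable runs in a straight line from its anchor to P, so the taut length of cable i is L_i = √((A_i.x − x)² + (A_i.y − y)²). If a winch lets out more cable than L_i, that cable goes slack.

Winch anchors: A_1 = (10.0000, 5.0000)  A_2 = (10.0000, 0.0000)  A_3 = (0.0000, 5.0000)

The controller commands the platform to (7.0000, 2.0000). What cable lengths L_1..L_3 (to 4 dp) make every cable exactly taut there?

(4.2426, 3.6056, 7.6158)

cable 1: Δx=3.0000, Δy=3.0000; L_1 = √(Δx²+Δy²) = 4.2426
cable 2: Δx=3.0000, Δy=-2.0000; L_2 = √(Δx²+Δy²) = 3.6056
cable 3: Δx=-7.0000, Δy=3.0000; L_3 = √(Δx²+Δy²) = 7.6158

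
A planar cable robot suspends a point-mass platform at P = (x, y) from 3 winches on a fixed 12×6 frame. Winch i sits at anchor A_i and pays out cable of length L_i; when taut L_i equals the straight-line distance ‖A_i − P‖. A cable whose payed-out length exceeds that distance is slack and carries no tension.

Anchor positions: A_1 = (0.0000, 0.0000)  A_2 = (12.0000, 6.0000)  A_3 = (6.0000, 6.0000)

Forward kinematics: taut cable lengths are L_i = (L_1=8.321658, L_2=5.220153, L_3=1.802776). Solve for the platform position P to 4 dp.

each cable: (A_i−P)·(A_i−P) = L_i²; let c_i = ‖A_i‖²−L_i²
c_1 = 0.0000+0.0000−69.2500 = -69.2500
row 1: -24.0000x − 12.0000y = -222.0000  (c_2=152.7500)
row 2: -12.0000x − 12.0000y = -138.0000  (c_3=68.7500)
Cramer on rows 1–2 → x = 7.0000, y = 4.5000

(7.0000, 4.5000)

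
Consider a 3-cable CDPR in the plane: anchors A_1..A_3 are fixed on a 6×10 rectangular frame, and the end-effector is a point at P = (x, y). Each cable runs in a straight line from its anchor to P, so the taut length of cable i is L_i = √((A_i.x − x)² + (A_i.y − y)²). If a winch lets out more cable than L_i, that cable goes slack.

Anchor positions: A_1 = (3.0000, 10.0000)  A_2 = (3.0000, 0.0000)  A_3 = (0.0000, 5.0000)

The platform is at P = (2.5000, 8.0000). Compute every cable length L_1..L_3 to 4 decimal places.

(2.0616, 8.0156, 3.9051)

cable 1: Δx=0.5000, Δy=2.0000; L_1 = √(Δx²+Δy²) = 2.0616
cable 2: Δx=0.5000, Δy=-8.0000; L_2 = √(Δx²+Δy²) = 8.0156
cable 3: Δx=-2.5000, Δy=-3.0000; L_3 = √(Δx²+Δy²) = 3.9051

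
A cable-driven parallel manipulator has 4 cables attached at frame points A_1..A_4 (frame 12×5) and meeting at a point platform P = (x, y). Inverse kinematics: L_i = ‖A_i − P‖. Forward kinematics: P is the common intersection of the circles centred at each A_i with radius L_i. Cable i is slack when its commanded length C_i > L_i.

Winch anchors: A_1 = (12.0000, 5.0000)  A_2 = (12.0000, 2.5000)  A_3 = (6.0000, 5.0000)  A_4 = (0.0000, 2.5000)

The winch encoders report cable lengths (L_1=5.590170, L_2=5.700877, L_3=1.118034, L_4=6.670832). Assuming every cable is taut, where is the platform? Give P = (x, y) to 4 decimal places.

(6.5000, 4.0000)

expand ‖A_i−P‖²=L_i² and subtract eq 1 (c_i ≔ ‖A_i‖²−L_i²)
c_1 = 144.0000+25.0000−31.2500 = 137.7500
eq1−eq2 → [0.0000  5.0000]·P = 20.0000
eq1−eq3 → [12.0000  0.0000]·P = 78.0000
eq1−eq4 → [24.0000  5.0000]·P = 176.0000
2×2 solve → P = (6.5000, 4.0000)
check cable 4: ‖A_4−P‖² = 44.5000 ≈ L_4² = 44.5000 ✓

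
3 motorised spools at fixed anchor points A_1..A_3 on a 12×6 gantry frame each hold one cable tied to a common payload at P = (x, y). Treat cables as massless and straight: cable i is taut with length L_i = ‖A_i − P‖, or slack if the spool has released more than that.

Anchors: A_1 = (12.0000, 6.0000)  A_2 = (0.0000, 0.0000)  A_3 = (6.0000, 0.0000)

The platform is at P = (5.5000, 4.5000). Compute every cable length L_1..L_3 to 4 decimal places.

(6.6708, 7.1063, 4.5277)

cable 1: Δx=6.5000, Δy=1.5000; L_1 = √(Δx²+Δy²) = 6.6708
cable 2: Δx=-5.5000, Δy=-4.5000; L_2 = √(Δx²+Δy²) = 7.1063
cable 3: Δx=0.5000, Δy=-4.5000; L_3 = √(Δx²+Δy²) = 4.5277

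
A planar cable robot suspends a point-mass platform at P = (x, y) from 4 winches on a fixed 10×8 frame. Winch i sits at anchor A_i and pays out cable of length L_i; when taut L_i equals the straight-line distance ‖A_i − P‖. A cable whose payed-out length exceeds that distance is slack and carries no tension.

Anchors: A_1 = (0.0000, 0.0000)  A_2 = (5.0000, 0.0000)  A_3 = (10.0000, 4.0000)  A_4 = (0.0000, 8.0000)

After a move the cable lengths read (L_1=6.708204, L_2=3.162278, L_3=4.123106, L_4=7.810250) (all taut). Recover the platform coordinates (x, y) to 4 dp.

circle eqns → linear via eq_j − eq_1; set c_j = A_j·A_j − L_j²
c_1 = 0.0000+0.0000−45.0000 = -45.0000
-10.0000·x + 0.0000·y = c_1−c_2 = -60.0000
-20.0000·x − 8.0000·y = c_1−c_3 = -144.0000
0.0000·x − 16.0000·y = c_1−c_4 = -48.0000
solve first two rows → x=6.0000, y=3.0000
check cable 4: ‖A_4−P‖² = 61.0000 ≈ L_4² = 61.0000 ✓

(6.0000, 3.0000)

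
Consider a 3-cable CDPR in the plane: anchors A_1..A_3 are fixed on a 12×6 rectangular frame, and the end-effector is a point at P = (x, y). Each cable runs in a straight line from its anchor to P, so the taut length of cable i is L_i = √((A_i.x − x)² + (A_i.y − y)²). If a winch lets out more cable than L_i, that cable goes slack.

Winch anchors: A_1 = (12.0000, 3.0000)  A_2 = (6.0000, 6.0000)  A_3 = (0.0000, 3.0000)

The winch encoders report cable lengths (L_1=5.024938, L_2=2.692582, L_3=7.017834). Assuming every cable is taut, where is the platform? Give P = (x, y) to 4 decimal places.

each cable: (A_i−P)·(A_i−P) = L_i²; let k_i = ‖A_i‖²−L_i²
k_1 = 144.0000+9.0000−25.2500 = 127.7500
row 1: 12.0000x − 6.0000y = 63.0000  (k_2=64.7500)
row 2: 24.0000x + 0.0000y = 168.0000  (k_3=-40.2500)
Cramer on rows 1–2 → x = 7.0000, y = 3.5000

(7.0000, 3.5000)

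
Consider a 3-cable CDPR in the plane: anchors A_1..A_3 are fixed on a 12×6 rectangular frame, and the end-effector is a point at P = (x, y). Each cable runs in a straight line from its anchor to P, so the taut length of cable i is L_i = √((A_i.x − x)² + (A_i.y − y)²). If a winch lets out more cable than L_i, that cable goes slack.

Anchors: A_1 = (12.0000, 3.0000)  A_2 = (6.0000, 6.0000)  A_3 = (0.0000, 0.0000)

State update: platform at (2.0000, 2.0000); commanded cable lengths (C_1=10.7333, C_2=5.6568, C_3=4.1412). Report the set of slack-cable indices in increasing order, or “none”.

1, 3

i=1: geometric 10.0499 vs commanded 10.7333 ⇒ slack
i=2: geometric 5.6569 vs commanded 5.6568 ⇒ taut
i=3: geometric 2.8284 vs commanded 4.1412 ⇒ slack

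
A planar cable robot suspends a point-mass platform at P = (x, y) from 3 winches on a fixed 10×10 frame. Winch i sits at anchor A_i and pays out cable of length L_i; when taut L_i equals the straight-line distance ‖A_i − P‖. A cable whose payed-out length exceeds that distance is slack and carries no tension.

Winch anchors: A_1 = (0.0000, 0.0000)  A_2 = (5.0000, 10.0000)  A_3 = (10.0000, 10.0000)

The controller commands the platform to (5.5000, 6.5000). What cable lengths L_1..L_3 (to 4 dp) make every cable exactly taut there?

L_1: Δ = A_1−P = (-5.5000, -6.5000) → ‖Δ‖ = √72.5000 = 8.5147
L_2: Δ = A_2−P = (-0.5000, 3.5000) → ‖Δ‖ = √12.5000 = 3.5355
L_3: Δ = A_3−P = (4.5000, 3.5000) → ‖Δ‖ = √32.5000 = 5.7009

(8.5147, 3.5355, 5.7009)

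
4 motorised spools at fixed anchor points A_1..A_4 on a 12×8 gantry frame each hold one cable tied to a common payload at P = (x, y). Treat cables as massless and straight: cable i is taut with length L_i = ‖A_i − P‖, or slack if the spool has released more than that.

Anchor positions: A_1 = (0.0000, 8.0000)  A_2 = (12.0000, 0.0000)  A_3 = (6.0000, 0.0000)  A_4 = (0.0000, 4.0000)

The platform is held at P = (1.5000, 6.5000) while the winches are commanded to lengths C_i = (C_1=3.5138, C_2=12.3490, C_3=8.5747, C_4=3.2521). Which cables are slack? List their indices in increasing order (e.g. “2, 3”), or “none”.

cable 1: L_1 = ‖A_1−P‖ = 2.1213;  C_1 = 3.5138 → slack
cable 2: L_2 = ‖A_2−P‖ = 12.3491;  C_2 = 12.3490 → taut
cable 3: L_3 = ‖A_3−P‖ = 7.9057;  C_3 = 8.5747 → slack
cable 4: L_4 = ‖A_4−P‖ = 2.9155;  C_4 = 3.2521 → slack

1, 3, 4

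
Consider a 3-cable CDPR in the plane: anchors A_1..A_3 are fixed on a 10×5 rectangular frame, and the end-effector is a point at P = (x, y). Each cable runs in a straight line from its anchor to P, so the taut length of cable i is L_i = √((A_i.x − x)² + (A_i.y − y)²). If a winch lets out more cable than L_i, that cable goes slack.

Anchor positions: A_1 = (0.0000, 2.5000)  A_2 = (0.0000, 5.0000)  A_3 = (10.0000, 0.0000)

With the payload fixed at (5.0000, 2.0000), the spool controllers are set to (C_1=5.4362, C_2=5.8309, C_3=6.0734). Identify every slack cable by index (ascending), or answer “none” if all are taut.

cable 1: √((-5.0000)²+(0.5000)²)=5.0249, C_1=5.4362: slack
cable 2: √((-5.0000)²+(3.0000)²)=5.8310, C_2=5.8309: taut
cable 3: √((5.0000)²+(-2.0000)²)=5.3852, C_3=6.0734: slack

1, 3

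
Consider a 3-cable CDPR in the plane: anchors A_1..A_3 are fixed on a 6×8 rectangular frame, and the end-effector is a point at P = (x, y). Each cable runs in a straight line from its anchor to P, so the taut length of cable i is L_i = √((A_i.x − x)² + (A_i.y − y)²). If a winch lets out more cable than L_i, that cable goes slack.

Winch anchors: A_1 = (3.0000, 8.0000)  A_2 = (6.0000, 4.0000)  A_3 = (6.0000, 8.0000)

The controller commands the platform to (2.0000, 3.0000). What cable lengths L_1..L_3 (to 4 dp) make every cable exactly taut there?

L_1 = √((3.0000−2.0000)² + (8.0000−3.0000)²) = 5.0990
L_2 = √((6.0000−2.0000)² + (4.0000−3.0000)²) = 4.1231
L_3 = √((6.0000−2.0000)² + (8.0000−3.0000)²) = 6.4031

(5.0990, 4.1231, 6.4031)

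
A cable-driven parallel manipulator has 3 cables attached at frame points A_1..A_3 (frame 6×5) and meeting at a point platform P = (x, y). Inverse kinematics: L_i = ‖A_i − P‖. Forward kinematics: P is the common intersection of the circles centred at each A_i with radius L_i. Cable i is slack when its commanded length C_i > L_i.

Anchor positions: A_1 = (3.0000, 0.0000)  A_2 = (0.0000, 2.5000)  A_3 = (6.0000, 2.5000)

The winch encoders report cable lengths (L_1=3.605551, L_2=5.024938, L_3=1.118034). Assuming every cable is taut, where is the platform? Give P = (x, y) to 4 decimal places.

(5.0000, 3.0000)

each cable: (A_i−P)·(A_i−P) = L_i²; let k_i = ‖A_i‖²−L_i²
k_1 = 9.0000+0.0000−13.0000 = -4.0000
row 1: 6.0000x − 5.0000y = 15.0000  (k_2=-19.0000)
row 2: -6.0000x − 5.0000y = -45.0000  (k_3=41.0000)
Cramer on rows 1–2 → x = 5.0000, y = 3.0000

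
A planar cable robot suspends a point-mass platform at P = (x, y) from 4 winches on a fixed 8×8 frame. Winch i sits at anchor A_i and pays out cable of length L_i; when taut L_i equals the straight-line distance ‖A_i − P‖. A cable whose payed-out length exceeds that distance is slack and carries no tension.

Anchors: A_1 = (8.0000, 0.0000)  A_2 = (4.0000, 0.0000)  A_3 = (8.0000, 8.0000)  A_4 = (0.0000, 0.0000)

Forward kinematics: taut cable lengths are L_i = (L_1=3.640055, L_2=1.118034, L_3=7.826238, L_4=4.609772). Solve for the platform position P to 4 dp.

circle eqns → linear via eq_j − eq_1; set c_j = A_j·A_j − L_j²
c_1 = 64.0000+0.0000−13.2500 = 50.7500
8.0000·x + 0.0000·y = c_1−c_2 = 36.0000
0.0000·x − 16.0000·y = c_1−c_3 = -16.0000
16.0000·x + 0.0000·y = c_1−c_4 = 72.0000
solve first two rows → x=4.5000, y=1.0000
check cable 4: ‖A_4−P‖² = 21.2500 ≈ L_4² = 21.2500 ✓

(4.5000, 1.0000)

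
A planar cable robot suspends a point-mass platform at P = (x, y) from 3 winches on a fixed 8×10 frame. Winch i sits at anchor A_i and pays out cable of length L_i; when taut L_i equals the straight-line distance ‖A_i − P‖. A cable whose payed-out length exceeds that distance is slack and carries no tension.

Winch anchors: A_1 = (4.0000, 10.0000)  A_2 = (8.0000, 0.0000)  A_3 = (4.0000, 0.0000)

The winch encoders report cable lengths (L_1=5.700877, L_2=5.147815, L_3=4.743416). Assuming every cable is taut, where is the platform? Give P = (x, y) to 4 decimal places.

expand ‖A_i−P‖²=L_i² and subtract eq 1 (k_i ≔ ‖A_i‖²−L_i²)
k_1 = 16.0000+100.0000−32.5000 = 83.5000
eq1−eq2 → [-8.0000  20.0000]·P = 46.0000
eq1−eq3 → [0.0000  20.0000]·P = 90.0000
2×2 solve → P = (5.5000, 4.5000)

(5.5000, 4.5000)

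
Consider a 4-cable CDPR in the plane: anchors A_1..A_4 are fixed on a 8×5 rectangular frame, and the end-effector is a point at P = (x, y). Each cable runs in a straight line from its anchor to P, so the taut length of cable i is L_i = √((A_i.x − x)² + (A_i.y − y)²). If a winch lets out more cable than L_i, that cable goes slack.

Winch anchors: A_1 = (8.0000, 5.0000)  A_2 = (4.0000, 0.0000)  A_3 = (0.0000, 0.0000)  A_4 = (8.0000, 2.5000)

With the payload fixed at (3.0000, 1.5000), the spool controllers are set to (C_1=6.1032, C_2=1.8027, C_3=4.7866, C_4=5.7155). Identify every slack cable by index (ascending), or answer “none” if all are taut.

3, 4

cable 1: √((5.0000)²+(3.5000)²)=6.1033, C_1=6.1032: taut
cable 2: √((1.0000)²+(-1.5000)²)=1.8028, C_2=1.8027: taut
cable 3: √((-3.0000)²+(-1.5000)²)=3.3541, C_3=4.7866: slack
cable 4: √((5.0000)²+(1.0000)²)=5.0990, C_4=5.7155: slack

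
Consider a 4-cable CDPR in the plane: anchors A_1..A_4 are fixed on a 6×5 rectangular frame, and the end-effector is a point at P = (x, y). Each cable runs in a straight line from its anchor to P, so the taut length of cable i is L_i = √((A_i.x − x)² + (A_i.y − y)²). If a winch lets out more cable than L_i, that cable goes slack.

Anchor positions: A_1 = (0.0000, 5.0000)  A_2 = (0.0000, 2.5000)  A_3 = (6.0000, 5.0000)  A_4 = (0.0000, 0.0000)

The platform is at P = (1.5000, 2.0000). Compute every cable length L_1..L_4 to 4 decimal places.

(3.3541, 1.5811, 5.4083, 2.5000)

L_1: Δ = A_1−P = (-1.5000, 3.0000) → ‖Δ‖ = √11.2500 = 3.3541
L_2: Δ = A_2−P = (-1.5000, 0.5000) → ‖Δ‖ = √2.5000 = 1.5811
L_3: Δ = A_3−P = (4.5000, 3.0000) → ‖Δ‖ = √29.2500 = 5.4083
L_4: Δ = A_4−P = (-1.5000, -2.0000) → ‖Δ‖ = √6.2500 = 2.5000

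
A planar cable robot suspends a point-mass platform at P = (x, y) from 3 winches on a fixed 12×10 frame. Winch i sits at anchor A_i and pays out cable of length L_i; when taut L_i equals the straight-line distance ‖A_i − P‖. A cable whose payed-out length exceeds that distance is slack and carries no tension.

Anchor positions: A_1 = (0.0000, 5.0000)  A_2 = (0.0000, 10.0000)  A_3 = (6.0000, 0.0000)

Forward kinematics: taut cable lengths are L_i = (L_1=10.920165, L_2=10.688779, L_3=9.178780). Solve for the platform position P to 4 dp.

(10.5000, 8.0000)

expand ‖A_i−P‖²=L_i² and subtract eq 1 (k_i ≔ ‖A_i‖²−L_i²)
k_1 = 0.0000+25.0000−119.2500 = -94.2500
eq1−eq2 → [0.0000  -10.0000]·P = -80.0000
eq1−eq3 → [-12.0000  10.0000]·P = -46.0000
2×2 solve → P = (10.5000, 8.0000)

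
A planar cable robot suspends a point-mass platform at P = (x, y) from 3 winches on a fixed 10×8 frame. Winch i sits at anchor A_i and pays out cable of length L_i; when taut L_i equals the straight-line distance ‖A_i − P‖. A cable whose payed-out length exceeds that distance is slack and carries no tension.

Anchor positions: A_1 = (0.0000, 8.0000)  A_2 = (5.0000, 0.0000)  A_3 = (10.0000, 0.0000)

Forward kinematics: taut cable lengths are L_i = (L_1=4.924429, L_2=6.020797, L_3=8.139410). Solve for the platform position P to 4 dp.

(4.5000, 6.0000)

each cable: (A_i−P)·(A_i−P) = L_i²; let c_i = ‖A_i‖²−L_i²
c_1 = 0.0000+64.0000−24.2500 = 39.7500
row 1: -10.0000x + 16.0000y = 51.0000  (c_2=-11.2500)
row 2: -20.0000x + 16.0000y = 6.0000  (c_3=33.7500)
Cramer on rows 1–2 → x = 4.5000, y = 6.0000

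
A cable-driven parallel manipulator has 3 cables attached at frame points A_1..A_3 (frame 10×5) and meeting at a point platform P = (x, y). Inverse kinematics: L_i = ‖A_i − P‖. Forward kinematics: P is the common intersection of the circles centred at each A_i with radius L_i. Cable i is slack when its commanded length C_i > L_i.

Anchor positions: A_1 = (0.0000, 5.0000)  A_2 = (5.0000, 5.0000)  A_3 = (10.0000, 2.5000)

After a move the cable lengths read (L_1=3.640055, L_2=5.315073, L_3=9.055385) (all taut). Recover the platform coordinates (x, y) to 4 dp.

(1.0000, 1.5000)

expand ‖A_i−P‖²=L_i² and subtract eq 1 (q_i ≔ ‖A_i‖²−L_i²)
q_1 = 0.0000+25.0000−13.2500 = 11.7500
eq1−eq2 → [-10.0000  0.0000]·P = -10.0000
eq1−eq3 → [-20.0000  5.0000]·P = -12.5000
2×2 solve → P = (1.0000, 1.5000)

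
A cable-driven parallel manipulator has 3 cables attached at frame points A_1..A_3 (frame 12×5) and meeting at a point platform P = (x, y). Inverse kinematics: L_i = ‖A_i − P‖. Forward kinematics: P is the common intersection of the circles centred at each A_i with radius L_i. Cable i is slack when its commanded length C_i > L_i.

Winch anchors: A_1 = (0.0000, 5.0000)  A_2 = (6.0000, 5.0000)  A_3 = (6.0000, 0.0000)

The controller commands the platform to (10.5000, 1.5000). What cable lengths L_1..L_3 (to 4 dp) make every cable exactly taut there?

cable 1: Δx=-10.5000, Δy=3.5000; L_1 = √(Δx²+Δy²) = 11.0680
cable 2: Δx=-4.5000, Δy=3.5000; L_2 = √(Δx²+Δy²) = 5.7009
cable 3: Δx=-4.5000, Δy=-1.5000; L_3 = √(Δx²+Δy²) = 4.7434

(11.0680, 5.7009, 4.7434)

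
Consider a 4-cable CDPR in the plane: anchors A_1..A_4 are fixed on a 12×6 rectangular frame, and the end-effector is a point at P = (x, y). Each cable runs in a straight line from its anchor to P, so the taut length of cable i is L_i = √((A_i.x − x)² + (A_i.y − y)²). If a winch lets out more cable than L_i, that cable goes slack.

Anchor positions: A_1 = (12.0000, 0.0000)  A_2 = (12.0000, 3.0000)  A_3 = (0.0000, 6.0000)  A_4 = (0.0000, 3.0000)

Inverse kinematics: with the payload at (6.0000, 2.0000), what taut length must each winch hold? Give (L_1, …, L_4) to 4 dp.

cable 1: Δx=6.0000, Δy=-2.0000; L_1 = √(Δx²+Δy²) = 6.3246
cable 2: Δx=6.0000, Δy=1.0000; L_2 = √(Δx²+Δy²) = 6.0828
cable 3: Δx=-6.0000, Δy=4.0000; L_3 = √(Δx²+Δy²) = 7.2111
cable 4: Δx=-6.0000, Δy=1.0000; L_4 = √(Δx²+Δy²) = 6.0828

(6.3246, 6.0828, 7.2111, 6.0828)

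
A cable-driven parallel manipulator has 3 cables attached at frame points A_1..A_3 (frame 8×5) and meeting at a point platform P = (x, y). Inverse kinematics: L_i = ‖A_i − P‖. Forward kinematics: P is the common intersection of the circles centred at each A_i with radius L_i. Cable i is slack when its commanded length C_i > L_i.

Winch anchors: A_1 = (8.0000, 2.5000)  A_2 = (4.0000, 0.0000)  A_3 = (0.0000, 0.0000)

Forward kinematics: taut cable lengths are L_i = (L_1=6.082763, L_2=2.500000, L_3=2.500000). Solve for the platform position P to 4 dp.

(2.0000, 1.5000)

expand ‖A_i−P‖²=L_i² and subtract eq 1 (c_i ≔ ‖A_i‖²−L_i²)
c_1 = 64.0000+6.2500−37.0000 = 33.2500
eq1−eq2 → [8.0000  5.0000]·P = 23.5000
eq1−eq3 → [16.0000  5.0000]·P = 39.5000
2×2 solve → P = (2.0000, 1.5000)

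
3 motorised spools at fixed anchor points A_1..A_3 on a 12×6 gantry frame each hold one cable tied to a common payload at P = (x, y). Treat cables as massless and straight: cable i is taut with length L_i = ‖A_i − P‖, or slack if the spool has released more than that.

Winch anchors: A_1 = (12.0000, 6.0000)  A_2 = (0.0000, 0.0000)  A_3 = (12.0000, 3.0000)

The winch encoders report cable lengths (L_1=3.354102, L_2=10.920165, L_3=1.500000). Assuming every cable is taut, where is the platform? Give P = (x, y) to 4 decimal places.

circle eqns → linear via eq_j − eq_1; set c_j = A_j·A_j − L_j²
c_1 = 144.0000+36.0000−11.2500 = 168.7500
24.0000·x + 12.0000·y = c_1−c_2 = 288.0000
0.0000·x + 6.0000·y = c_1−c_3 = 18.0000
solve first two rows → x=10.5000, y=3.0000

(10.5000, 3.0000)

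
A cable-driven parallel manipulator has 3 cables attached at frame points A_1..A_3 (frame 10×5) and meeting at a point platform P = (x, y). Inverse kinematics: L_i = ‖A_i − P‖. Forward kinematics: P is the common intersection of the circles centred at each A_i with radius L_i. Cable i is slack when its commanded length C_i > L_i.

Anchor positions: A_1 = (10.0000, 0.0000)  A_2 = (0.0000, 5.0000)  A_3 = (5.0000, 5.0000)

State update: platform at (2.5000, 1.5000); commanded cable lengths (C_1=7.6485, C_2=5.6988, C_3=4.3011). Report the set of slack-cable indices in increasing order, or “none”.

i=1: geometric 7.6485 vs commanded 7.6485 ⇒ taut
i=2: geometric 4.3012 vs commanded 5.6988 ⇒ slack
i=3: geometric 4.3012 vs commanded 4.3011 ⇒ taut

2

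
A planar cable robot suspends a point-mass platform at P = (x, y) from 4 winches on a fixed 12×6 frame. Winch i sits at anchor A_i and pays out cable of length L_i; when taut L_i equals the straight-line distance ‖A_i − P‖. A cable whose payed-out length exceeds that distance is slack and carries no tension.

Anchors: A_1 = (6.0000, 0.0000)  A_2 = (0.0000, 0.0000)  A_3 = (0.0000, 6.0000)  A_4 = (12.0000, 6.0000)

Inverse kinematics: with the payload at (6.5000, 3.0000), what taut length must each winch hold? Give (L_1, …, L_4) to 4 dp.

(3.0414, 7.1589, 7.1589, 6.2650)

cable 1: Δx=-0.5000, Δy=-3.0000; L_1 = √(Δx²+Δy²) = 3.0414
cable 2: Δx=-6.5000, Δy=-3.0000; L_2 = √(Δx²+Δy²) = 7.1589
cable 3: Δx=-6.5000, Δy=3.0000; L_3 = √(Δx²+Δy²) = 7.1589
cable 4: Δx=5.5000, Δy=3.0000; L_4 = √(Δx²+Δy²) = 6.2650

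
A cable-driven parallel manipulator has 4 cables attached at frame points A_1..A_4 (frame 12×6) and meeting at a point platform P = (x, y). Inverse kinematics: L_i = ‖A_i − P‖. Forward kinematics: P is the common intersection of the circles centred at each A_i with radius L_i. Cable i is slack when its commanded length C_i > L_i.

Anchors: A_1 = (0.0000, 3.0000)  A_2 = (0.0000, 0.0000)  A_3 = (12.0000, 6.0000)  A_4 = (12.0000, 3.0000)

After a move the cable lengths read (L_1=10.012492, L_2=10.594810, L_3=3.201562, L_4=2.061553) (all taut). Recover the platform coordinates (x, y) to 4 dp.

circle eqns → linear via eq_j − eq_1; set k_j = A_j·A_j − L_j²
k_1 = 0.0000+9.0000−100.2500 = -91.2500
0.0000·x + 6.0000·y = k_1−k_2 = 21.0000
-24.0000·x − 6.0000·y = k_1−k_3 = -261.0000
-24.0000·x + 0.0000·y = k_1−k_4 = -240.0000
solve first two rows → x=10.0000, y=3.5000
check cable 4: ‖A_4−P‖² = 4.2500 ≈ L_4² = 4.2500 ✓

(10.0000, 3.5000)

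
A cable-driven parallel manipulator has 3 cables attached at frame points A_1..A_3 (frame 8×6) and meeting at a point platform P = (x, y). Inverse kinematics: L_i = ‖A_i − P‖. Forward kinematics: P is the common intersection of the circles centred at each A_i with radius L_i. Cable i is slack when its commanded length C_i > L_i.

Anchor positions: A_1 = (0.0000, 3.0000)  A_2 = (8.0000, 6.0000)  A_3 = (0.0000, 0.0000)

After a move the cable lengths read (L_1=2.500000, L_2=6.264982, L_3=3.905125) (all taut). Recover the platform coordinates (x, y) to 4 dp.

(2.5000, 3.0000)

each cable: (A_i−P)·(A_i−P) = L_i²; let c_i = ‖A_i‖²−L_i²
c_1 = 0.0000+9.0000−6.2500 = 2.7500
row 1: -16.0000x − 6.0000y = -58.0000  (c_2=60.7500)
row 2: 0.0000x + 6.0000y = 18.0000  (c_3=-15.2500)
Cramer on rows 1–2 → x = 2.5000, y = 3.0000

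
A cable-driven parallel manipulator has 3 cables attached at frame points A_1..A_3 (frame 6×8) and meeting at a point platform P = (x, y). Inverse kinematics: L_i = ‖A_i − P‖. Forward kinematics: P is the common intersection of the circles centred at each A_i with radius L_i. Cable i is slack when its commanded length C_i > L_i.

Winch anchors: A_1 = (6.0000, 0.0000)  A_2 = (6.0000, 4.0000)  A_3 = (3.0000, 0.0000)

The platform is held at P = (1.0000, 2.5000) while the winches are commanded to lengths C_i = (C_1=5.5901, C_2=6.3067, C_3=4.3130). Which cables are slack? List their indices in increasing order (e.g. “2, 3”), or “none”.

2, 3

i=1: geometric 5.5902 vs commanded 5.5901 ⇒ taut
i=2: geometric 5.2202 vs commanded 6.3067 ⇒ slack
i=3: geometric 3.2016 vs commanded 4.3130 ⇒ slack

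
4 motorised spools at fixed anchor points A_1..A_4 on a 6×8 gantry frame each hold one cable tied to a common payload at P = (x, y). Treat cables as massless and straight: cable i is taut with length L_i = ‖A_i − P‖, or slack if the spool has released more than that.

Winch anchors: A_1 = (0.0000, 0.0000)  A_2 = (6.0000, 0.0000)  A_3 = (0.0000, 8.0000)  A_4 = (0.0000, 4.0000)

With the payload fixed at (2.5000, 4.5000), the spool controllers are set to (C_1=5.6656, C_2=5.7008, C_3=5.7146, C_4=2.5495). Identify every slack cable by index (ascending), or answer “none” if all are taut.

1, 3

cable 1: L_1 = ‖A_1−P‖ = 5.1478;  C_1 = 5.6656 → slack
cable 2: L_2 = ‖A_2−P‖ = 5.7009;  C_2 = 5.7008 → taut
cable 3: L_3 = ‖A_3−P‖ = 4.3012;  C_3 = 5.7146 → slack
cable 4: L_4 = ‖A_4−P‖ = 2.5495;  C_4 = 2.5495 → taut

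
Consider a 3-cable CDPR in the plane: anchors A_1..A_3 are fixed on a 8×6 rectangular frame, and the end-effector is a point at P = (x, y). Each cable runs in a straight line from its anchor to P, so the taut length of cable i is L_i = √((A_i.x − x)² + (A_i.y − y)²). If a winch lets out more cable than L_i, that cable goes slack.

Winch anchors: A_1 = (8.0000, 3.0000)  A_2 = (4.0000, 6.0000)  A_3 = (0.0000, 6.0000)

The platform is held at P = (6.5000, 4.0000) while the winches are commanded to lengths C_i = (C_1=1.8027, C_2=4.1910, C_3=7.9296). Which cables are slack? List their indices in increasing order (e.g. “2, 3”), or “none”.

cable 1: L_1 = ‖A_1−P‖ = 1.8028;  C_1 = 1.8027 → taut
cable 2: L_2 = ‖A_2−P‖ = 3.2016;  C_2 = 4.1910 → slack
cable 3: L_3 = ‖A_3−P‖ = 6.8007;  C_3 = 7.9296 → slack

2, 3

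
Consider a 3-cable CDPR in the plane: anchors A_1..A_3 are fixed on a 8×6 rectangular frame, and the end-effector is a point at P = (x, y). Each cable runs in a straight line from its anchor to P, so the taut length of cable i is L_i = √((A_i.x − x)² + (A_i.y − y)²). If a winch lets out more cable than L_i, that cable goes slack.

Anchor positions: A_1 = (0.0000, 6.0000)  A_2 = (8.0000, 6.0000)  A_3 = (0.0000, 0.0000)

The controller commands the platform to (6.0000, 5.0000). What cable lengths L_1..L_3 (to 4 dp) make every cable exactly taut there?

(6.0828, 2.2361, 7.8102)

L_1: Δ = A_1−P = (-6.0000, 1.0000) → ‖Δ‖ = √37.0000 = 6.0828
L_2: Δ = A_2−P = (2.0000, 1.0000) → ‖Δ‖ = √5.0000 = 2.2361
L_3: Δ = A_3−P = (-6.0000, -5.0000) → ‖Δ‖ = √61.0000 = 7.8102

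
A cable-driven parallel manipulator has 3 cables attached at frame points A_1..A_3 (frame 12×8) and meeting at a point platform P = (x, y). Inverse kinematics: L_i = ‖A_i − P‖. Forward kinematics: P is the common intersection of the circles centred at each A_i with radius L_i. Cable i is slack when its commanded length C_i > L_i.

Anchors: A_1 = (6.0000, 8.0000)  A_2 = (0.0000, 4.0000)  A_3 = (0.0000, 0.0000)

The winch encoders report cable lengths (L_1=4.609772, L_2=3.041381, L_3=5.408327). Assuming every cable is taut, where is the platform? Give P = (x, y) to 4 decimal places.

circle eqns → linear via eq_j − eq_1; set q_j = A_j·A_j − L_j²
q_1 = 36.0000+64.0000−21.2500 = 78.7500
12.0000·x + 8.0000·y = q_1−q_2 = 72.0000
12.0000·x + 16.0000·y = q_1−q_3 = 108.0000
solve first two rows → x=3.0000, y=4.5000

(3.0000, 4.5000)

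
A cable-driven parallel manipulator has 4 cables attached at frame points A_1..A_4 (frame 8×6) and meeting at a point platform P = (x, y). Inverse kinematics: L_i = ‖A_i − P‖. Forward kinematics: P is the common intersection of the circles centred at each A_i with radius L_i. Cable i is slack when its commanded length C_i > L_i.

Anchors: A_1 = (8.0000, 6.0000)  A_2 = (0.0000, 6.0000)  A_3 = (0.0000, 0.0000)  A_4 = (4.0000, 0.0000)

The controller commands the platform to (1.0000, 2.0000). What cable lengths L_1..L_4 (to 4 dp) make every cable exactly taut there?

(8.0623, 4.1231, 2.2361, 3.6056)

L_1 = √((8.0000−1.0000)² + (6.0000−2.0000)²) = 8.0623
L_2 = √((0.0000−1.0000)² + (6.0000−2.0000)²) = 4.1231
L_3 = √((0.0000−1.0000)² + (0.0000−2.0000)²) = 2.2361
L_4 = √((4.0000−1.0000)² + (0.0000−2.0000)²) = 3.6056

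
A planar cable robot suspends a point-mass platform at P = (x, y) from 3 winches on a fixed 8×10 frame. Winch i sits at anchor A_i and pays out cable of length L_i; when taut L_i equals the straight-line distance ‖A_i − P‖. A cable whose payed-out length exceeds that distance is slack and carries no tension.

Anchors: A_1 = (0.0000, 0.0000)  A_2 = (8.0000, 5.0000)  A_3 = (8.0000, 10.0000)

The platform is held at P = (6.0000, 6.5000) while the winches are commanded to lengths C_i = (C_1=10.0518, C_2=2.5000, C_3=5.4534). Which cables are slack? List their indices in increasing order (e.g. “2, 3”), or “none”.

cable 1: L_1 = ‖A_1−P‖ = 8.8459;  C_1 = 10.0518 → slack
cable 2: L_2 = ‖A_2−P‖ = 2.5000;  C_2 = 2.5000 → taut
cable 3: L_3 = ‖A_3−P‖ = 4.0311;  C_3 = 5.4534 → slack

1, 3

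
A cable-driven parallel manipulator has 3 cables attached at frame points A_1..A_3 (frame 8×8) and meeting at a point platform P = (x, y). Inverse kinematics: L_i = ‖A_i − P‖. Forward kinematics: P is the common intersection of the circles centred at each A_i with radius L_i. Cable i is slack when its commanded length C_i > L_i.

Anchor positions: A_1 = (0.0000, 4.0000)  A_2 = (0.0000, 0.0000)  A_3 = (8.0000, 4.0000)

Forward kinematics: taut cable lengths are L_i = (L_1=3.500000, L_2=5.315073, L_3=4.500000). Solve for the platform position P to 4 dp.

(3.5000, 4.0000)

expand ‖A_i−P‖²=L_i² and subtract eq 1 (q_i ≔ ‖A_i‖²−L_i²)
q_1 = 0.0000+16.0000−12.2500 = 3.7500
eq1−eq2 → [0.0000  8.0000]·P = 32.0000
eq1−eq3 → [-16.0000  0.0000]·P = -56.0000
2×2 solve → P = (3.5000, 4.0000)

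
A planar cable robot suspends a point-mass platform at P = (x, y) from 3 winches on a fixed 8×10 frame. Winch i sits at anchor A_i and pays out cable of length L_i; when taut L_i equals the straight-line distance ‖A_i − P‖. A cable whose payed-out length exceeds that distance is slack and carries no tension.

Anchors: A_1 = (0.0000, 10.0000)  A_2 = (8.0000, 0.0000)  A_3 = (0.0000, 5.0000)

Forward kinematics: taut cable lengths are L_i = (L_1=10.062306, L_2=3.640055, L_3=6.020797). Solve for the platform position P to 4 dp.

each cable: (A_i−P)·(A_i−P) = L_i²; let k_i = ‖A_i‖²−L_i²
k_1 = 0.0000+100.0000−101.2500 = -1.2500
row 1: -16.0000x + 20.0000y = -52.0000  (k_2=50.7500)
row 2: 0.0000x + 10.0000y = 10.0000  (k_3=-11.2500)
Cramer on rows 1–2 → x = 4.5000, y = 1.0000

(4.5000, 1.0000)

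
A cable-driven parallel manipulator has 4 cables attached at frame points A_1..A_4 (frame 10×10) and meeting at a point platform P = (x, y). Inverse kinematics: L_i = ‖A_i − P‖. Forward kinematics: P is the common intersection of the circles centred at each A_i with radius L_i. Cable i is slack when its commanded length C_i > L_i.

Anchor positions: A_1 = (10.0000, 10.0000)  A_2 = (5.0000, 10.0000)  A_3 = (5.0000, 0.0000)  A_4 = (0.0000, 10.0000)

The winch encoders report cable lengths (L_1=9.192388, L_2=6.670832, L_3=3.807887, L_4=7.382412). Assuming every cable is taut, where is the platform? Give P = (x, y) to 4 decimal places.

(3.5000, 3.5000)

circle eqns → linear via eq_j − eq_1; set q_j = A_j·A_j − L_j²
q_1 = 100.0000+100.0000−84.5000 = 115.5000
10.0000·x + 0.0000·y = q_1−q_2 = 35.0000
10.0000·x + 20.0000·y = q_1−q_3 = 105.0000
20.0000·x + 0.0000·y = q_1−q_4 = 70.0000
solve first two rows → x=3.5000, y=3.5000
check cable 4: ‖A_4−P‖² = 54.5000 ≈ L_4² = 54.5000 ✓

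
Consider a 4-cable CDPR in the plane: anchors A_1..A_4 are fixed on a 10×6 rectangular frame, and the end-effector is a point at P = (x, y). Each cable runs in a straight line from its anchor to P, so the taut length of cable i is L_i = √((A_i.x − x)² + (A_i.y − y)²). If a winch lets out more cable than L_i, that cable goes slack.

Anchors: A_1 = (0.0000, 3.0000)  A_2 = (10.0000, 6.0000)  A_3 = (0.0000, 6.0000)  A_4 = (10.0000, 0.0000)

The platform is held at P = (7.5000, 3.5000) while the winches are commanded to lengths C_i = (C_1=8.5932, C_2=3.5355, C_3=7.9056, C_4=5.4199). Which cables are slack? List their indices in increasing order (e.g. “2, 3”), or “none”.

i=1: geometric 7.5166 vs commanded 8.5932 ⇒ slack
i=2: geometric 3.5355 vs commanded 3.5355 ⇒ taut
i=3: geometric 7.9057 vs commanded 7.9056 ⇒ taut
i=4: geometric 4.3012 vs commanded 5.4199 ⇒ slack

1, 4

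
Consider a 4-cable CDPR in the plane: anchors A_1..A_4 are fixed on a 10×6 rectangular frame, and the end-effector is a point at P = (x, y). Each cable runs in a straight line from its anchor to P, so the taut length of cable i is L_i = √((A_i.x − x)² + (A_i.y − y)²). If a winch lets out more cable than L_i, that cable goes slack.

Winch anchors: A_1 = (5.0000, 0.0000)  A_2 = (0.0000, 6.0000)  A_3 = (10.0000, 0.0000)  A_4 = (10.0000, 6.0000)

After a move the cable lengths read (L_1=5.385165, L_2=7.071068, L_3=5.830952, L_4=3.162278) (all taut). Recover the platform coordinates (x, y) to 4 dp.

expand ‖A_i−P‖²=L_i² and subtract eq 1 (q_i ≔ ‖A_i‖²−L_i²)
q_1 = 25.0000+0.0000−29.0000 = -4.0000
eq1−eq2 → [10.0000  -12.0000]·P = 10.0000
eq1−eq3 → [-10.0000  0.0000]·P = -70.0000
eq1−eq4 → [-10.0000  -12.0000]·P = -130.0000
2×2 solve → P = (7.0000, 5.0000)
check cable 4: ‖A_4−P‖² = 10.0000 ≈ L_4² = 10.0000 ✓

(7.0000, 5.0000)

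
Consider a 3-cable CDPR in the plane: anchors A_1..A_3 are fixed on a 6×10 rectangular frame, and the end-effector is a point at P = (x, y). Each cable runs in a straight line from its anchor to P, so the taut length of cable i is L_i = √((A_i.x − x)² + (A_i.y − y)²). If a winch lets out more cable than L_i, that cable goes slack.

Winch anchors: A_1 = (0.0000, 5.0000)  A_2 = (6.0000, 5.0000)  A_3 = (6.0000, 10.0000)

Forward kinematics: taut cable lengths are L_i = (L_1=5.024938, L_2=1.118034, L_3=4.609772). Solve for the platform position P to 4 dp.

(5.0000, 5.5000)

each cable: (A_i−P)·(A_i−P) = L_i²; let k_i = ‖A_i‖²−L_i²
k_1 = 0.0000+25.0000−25.2500 = -0.2500
row 1: -12.0000x + 0.0000y = -60.0000  (k_2=59.7500)
row 2: -12.0000x − 10.0000y = -115.0000  (k_3=114.7500)
Cramer on rows 1–2 → x = 5.0000, y = 5.5000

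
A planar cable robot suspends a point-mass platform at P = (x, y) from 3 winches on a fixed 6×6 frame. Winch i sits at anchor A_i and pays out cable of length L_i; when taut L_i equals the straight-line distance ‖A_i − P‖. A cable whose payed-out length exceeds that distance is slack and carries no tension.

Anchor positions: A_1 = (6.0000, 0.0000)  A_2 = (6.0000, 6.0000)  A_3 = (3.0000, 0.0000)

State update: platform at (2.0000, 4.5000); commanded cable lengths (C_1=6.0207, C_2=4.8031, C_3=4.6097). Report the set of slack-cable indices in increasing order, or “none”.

i=1: geometric 6.0208 vs commanded 6.0207 ⇒ taut
i=2: geometric 4.2720 vs commanded 4.8031 ⇒ slack
i=3: geometric 4.6098 vs commanded 4.6097 ⇒ taut

2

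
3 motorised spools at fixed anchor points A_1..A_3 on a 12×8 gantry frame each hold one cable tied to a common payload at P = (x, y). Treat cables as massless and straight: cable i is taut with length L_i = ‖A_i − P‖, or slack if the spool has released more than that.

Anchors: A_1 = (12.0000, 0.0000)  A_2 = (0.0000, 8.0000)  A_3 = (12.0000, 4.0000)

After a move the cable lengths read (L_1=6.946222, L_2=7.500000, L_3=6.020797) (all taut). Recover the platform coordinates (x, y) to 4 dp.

(6.0000, 3.5000)

circle eqns → linear via eq_j − eq_1; set c_j = A_j·A_j − L_j²
c_1 = 144.0000+0.0000−48.2500 = 95.7500
24.0000·x − 16.0000·y = c_1−c_2 = 88.0000
0.0000·x − 8.0000·y = c_1−c_3 = -28.0000
solve first two rows → x=6.0000, y=3.5000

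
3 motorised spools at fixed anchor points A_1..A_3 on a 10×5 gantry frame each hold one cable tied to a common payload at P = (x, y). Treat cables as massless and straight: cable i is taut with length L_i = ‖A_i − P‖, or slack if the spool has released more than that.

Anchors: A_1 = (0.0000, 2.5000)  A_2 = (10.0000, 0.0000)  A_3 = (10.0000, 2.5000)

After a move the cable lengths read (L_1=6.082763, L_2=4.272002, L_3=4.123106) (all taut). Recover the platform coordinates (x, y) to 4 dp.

circle eqns → linear via eq_j − eq_1; set k_j = A_j·A_j − L_j²
k_1 = 0.0000+6.2500−37.0000 = -30.7500
-20.0000·x + 5.0000·y = k_1−k_2 = -112.5000
-20.0000·x + 0.0000·y = k_1−k_3 = -120.0000
solve first two rows → x=6.0000, y=1.5000

(6.0000, 1.5000)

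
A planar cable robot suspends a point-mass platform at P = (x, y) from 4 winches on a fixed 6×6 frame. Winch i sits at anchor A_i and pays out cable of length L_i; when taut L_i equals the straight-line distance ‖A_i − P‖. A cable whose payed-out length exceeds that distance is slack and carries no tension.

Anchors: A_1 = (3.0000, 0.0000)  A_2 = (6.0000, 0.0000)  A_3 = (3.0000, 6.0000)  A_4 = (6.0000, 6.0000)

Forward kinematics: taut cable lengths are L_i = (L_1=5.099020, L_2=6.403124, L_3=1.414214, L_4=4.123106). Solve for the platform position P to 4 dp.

circle eqns → linear via eq_j − eq_1; set k_j = A_j·A_j − L_j²
k_1 = 9.0000+0.0000−26.0000 = -17.0000
-6.0000·x + 0.0000·y = k_1−k_2 = -12.0000
0.0000·x − 12.0000·y = k_1−k_3 = -60.0000
-6.0000·x − 12.0000·y = k_1−k_4 = -72.0000
solve first two rows → x=2.0000, y=5.0000
check cable 4: ‖A_4−P‖² = 17.0000 ≈ L_4² = 17.0000 ✓

(2.0000, 5.0000)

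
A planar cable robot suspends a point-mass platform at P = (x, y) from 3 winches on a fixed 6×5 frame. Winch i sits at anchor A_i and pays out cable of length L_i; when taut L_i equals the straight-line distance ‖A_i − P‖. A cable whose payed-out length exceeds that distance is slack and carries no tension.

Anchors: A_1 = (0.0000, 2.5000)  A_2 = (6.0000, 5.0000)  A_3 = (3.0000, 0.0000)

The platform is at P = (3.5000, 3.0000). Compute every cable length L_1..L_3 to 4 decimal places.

(3.5355, 3.2016, 3.0414)

cable 1: Δx=-3.5000, Δy=-0.5000; L_1 = √(Δx²+Δy²) = 3.5355
cable 2: Δx=2.5000, Δy=2.0000; L_2 = √(Δx²+Δy²) = 3.2016
cable 3: Δx=-0.5000, Δy=-3.0000; L_3 = √(Δx²+Δy²) = 3.0414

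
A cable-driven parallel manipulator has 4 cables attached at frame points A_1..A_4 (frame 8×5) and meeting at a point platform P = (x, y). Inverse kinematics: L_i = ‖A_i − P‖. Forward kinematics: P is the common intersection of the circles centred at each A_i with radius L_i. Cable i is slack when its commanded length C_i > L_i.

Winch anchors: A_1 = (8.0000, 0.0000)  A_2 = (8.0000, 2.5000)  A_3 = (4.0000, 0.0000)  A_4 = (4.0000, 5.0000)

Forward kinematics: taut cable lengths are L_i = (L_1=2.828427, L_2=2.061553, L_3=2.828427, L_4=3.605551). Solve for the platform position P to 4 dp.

expand ‖A_i−P‖²=L_i² and subtract eq 1 (q_i ≔ ‖A_i‖²−L_i²)
q_1 = 64.0000+0.0000−8.0000 = 56.0000
eq1−eq2 → [0.0000  -5.0000]·P = -10.0000
eq1−eq3 → [8.0000  0.0000]·P = 48.0000
eq1−eq4 → [8.0000  -10.0000]·P = 28.0000
2×2 solve → P = (6.0000, 2.0000)
check cable 4: ‖A_4−P‖² = 13.0000 ≈ L_4² = 13.0000 ✓

(6.0000, 2.0000)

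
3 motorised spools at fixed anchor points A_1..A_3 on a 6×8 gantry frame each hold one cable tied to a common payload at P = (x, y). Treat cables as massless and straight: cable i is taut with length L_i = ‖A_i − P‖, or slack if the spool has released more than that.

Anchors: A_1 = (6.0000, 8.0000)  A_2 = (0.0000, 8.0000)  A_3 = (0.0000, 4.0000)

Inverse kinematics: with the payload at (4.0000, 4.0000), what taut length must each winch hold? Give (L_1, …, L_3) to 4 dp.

cable 1: Δx=2.0000, Δy=4.0000; L_1 = √(Δx²+Δy²) = 4.4721
cable 2: Δx=-4.0000, Δy=4.0000; L_2 = √(Δx²+Δy²) = 5.6569
cable 3: Δx=-4.0000, Δy=0.0000; L_3 = √(Δx²+Δy²) = 4.0000

(4.4721, 5.6569, 4.0000)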